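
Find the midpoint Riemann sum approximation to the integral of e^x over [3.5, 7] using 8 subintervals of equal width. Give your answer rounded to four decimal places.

1055.0830

Δx = (7 − 3.5)/8 = 0.4375.
Midpoints: 3.71875, 4.15625, 4.59375, 5.03125, 5.46875, 5.90625, 6.34375, 6.78125.
f(3.71875) ≈ 41.2128, f(4.15625) ≈ 63.8317, f(4.59375) ≈ 98.8645, f(5.03125) ≈ 153.1243, f(5.46875) ≈ 237.1636, f(5.90625) ≈ 367.3261, f(6.34375) ≈ 568.9258, f(6.78125) ≈ 881.1695.
Sum = Δx · [f(3.71875) + f(4.15625) + f(4.59375) + ...].
Sum ≈ 1055.0830.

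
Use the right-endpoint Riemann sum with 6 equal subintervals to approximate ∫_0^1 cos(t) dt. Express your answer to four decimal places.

0.8012

Δt = (1 − 0)/6 = 1/6.
Right endpoints: 1/6, 1/3, 0.5, 2/3, 5/6, 1.
f(1/6) ≈ 0.9861, f(1/3) ≈ 0.9450, f(0.5) ≈ 0.8776, f(2/3) ≈ 0.7859, f(5/6) ≈ 0.6724, f(1) ≈ 0.5403.
Sum = Δt · [f(1/6) + f(1/3) + f(0.5) + ...].
Sum ≈ 0.8012.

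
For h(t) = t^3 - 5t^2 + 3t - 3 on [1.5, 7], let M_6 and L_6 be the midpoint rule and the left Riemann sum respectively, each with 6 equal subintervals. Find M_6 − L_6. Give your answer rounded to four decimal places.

47.1343

M_6 ≈ 83.582972.
L_6 ≈ 36.448640.
M_6 − L_6 ≈ 47.1343.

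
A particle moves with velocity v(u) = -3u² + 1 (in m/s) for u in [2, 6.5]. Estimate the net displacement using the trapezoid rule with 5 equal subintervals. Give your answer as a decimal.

Δu = (6.5 − 2)/5 = 0.9.
v(2) = -11, v(2.9) = -24.23, v(3.8) = -42.32, v(4.7) = -65.27, v(5.6) = -93.08, v(6.5) = -125.75.
T_5 = (Δu/2)·[v(u_0) + 2v(u_1) + ... + 2v(u_{4}) + v(u_5)].
Sum = -263.9475.

-263.9475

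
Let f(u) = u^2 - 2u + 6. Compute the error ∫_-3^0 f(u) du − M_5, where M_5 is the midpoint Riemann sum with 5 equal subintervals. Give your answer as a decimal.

Exact integral: ∫_-3^0 f(u) du = 36.
M_5 = 35.91.
Error = 36 − 35.91 = 0.09.

0.09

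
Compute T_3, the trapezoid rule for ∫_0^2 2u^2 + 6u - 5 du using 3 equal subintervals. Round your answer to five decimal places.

7.62963

Δu = (2 − 0)/3 = 2/3.
f(0) = -5, f(2/3) = -1/9, f(4/3) = 59/9, f(2) = 15.
T_3 = (Δu/2)·[f(u_0) + 2f(u_1) + 2f(u_2) + f(u_3)].
Sum ≈ 7.62963.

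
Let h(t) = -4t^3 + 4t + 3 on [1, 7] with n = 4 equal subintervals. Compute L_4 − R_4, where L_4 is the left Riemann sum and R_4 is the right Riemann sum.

L_4 = -1386.
R_4 = -3402.
L_4 − R_4 = 2016.

2016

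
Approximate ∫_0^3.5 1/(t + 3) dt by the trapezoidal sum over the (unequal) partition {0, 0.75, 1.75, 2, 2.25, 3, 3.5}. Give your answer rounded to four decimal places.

Subinterval widths: 0.75, 1, 0.25, 0.25, 0.75, 0.5.
f(0) = 1/3, f(0.75) = 4/15, f(1.75) = 4/19, f(2) = 0.2, f(2.25) = 4/21, f(3) = 1/6, f(3.5) = 2/13.
On each subinterval the trapezoid contributes (Δt_i/2)·[f(t_{i-1}) + f(t_i)].
Sum ≈ 0.7778.

0.7778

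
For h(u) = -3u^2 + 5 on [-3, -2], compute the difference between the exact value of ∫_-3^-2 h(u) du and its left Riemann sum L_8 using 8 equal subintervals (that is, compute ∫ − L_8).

0.9453125

Exact integral: ∫_-3^-2 h(u) du = -14.
L_8 = -14.9453125.
Error = -14 − (-14.9453125) = 0.9453125.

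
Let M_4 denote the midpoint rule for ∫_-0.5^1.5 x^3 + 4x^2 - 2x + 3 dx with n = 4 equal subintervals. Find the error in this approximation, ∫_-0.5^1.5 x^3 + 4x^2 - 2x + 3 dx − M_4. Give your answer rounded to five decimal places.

0.22917

Exact integral: ∫_-0.5^1.5 f(x) dx ≈ 9.9166667.
M_4 = 9.6875.
Error ≈ 9.9166667 − 9.6875 ≈ 0.22917.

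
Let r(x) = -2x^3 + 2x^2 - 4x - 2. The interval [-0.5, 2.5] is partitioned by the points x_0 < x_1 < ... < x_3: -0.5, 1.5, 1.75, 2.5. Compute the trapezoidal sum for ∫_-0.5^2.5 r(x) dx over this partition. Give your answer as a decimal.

Subinterval widths: 2, 0.25, 0.75.
r(-0.5) = 0.75, r(1.5) = -10.25, r(1.75) = -13.59375, r(2.5) = -30.75.
On each subinterval the trapezoid contributes (Δx_i/2)·[r(x_{i-1}) + r(x_i)].
Sum = -29.109375.

-29.109375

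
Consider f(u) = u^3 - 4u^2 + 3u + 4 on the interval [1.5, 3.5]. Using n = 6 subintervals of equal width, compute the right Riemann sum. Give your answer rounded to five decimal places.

7.62963

Δu = (3.5 − 1.5)/6 = 1/3.
Right endpoints: 11/6, 13/6, 2.5, 17/6, 19/6, 3.5.
f(11/6) = 479/216, f(13/6) = 409/216, f(2.5) = 2.125, f(17/6) = 677/216, f(19/6) = 1111/216, f(3.5) = 8.375.
Sum = Δu · [f(11/6) + f(13/6) + f(2.5) + ...].
Sum ≈ 7.62963.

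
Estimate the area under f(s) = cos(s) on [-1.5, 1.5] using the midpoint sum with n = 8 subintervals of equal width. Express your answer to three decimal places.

2.007

Δs = (1.5 − (-1.5))/8 = 0.375.
Midpoints: -1.3125, -0.9375, -0.5625, -0.1875, 0.1875, 0.5625, 0.9375, 1.3125.
f(-1.3125) ≈ 0.255, f(-0.9375) ≈ 0.592, f(-0.5625) ≈ 0.846, f(-0.1875) ≈ 0.982, f(0.1875) ≈ 0.982, f(0.5625) ≈ 0.846, f(0.9375) ≈ 0.592, f(1.3125) ≈ 0.255.
Sum = Δs · [f(-1.3125) + f(-0.9375) + f(-0.5625) + ...].
Sum ≈ 2.007.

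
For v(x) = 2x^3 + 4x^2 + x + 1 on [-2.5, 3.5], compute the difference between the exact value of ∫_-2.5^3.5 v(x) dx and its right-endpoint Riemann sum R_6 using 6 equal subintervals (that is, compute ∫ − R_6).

-80.5

Exact integral: ∫_-2.5^3.5 v(x) dx = 142.5.
R_6 = 223.
Error = 142.5 − 223 = -80.5.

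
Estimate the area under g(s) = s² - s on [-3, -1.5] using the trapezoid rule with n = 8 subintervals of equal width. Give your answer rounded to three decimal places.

Δs = (-1.5 − (-3))/8 = 0.1875.
g(-3) = 12, g(-2.8125) = 10.72265625, g(-2.625) = 9.515625, g(-2.4375) = 8.37890625, g(-2.25) = 7.3125, g(-2.0625) = 6.31640625, g(-1.875) = 5.390625, g(-1.6875) = 4.53515625, g(-1.5) = 3.75.
T_8 = (Δs/2)·[g(s_0) + 2g(s_1) + ... + 2g(s_{7}) + g(s_8)].
Sum ≈ 11.259.

11.259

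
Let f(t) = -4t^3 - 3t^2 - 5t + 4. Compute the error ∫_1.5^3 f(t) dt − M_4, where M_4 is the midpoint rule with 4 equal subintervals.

Exact integral: ∫_1.5^3 f(t) dt = -110.4375.
M_4 = -109.91015625.
Error = -110.4375 − (-109.91015625) = -0.52734375.

-0.52734375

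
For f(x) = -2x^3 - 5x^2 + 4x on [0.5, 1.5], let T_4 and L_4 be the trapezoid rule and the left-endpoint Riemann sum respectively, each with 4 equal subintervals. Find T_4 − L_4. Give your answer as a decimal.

-1.5625

T_4 = -4.03125.
L_4 = -2.46875.
T_4 − L_4 = -1.5625.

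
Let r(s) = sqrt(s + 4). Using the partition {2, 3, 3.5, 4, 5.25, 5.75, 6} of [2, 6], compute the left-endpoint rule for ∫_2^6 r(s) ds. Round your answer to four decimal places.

10.9785

Subinterval widths: 1, 0.5, 0.5, 1.25, 0.5, 0.25.
Left endpoints: 2, 3, 3.5, 4, 5.25, 5.75.
r(2) ≈ 2.4495, r(3) ≈ 2.6458, r(3.5) ≈ 2.7386, r(4) ≈ 2.8284, r(5.25) ≈ 3.0414, r(5.75) ≈ 3.1225.
Sum = Σ Δs_i · r(s_i).
Sum ≈ 10.9785.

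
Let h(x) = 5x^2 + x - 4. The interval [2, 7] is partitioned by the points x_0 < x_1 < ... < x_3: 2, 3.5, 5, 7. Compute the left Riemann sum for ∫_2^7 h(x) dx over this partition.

Subinterval widths: 1.5, 1.5, 2.
Left endpoints: 2, 3.5, 5.
h(2) = 18, h(3.5) = 60.75, h(5) = 126.
Sum = Σ Δx_i · h(x_i).
Sum = 370.125.

370.125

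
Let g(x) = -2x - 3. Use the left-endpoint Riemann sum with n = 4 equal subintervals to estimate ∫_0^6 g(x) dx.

-45

Δx = (6 − 0)/4 = 1.5.
Left endpoints: 0, 1.5, 3, 4.5.
g(0) = -3, g(1.5) = -6, g(3) = -9, g(4.5) = -12.
Sum = Δx · [g(0) + g(1.5) + g(3) + g(4.5)].
Sum = -45.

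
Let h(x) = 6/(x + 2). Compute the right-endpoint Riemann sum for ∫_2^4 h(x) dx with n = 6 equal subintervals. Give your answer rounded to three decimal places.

Δx = (4 − 2)/6 = 1/3.
Right endpoints: 7/3, 8/3, 3, 10/3, 11/3, 4.
h(7/3) = 18/13, h(8/3) = 9/7, h(3) = 1.2, h(10/3) = 1.125, h(11/3) = 18/17, h(4) = 1.
Sum = Δx · [h(7/3) + h(8/3) + h(3) + ...].
Sum ≈ 2.351.

2.351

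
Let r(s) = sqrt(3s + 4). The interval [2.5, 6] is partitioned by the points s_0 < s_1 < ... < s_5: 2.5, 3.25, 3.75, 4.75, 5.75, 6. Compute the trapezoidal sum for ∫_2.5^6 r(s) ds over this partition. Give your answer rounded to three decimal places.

14.258

Subinterval widths: 0.75, 0.5, 1, 1, 0.25.
r(2.5) ≈ 3.391, r(3.25) ≈ 3.708, r(3.75) ≈ 3.905, r(4.75) ≈ 4.272, r(5.75) ≈ 4.610, r(6) ≈ 4.690.
On each subinterval the trapezoid contributes (Δs_i/2)·[r(s_{i-1}) + r(s_i)].
Sum ≈ 14.258.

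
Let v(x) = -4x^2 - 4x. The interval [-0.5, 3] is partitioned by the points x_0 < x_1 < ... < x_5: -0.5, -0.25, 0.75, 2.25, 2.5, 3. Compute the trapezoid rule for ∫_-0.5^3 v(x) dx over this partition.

Subinterval widths: 0.25, 1, 1.5, 0.25, 0.5.
v(-0.5) = 1, v(-0.25) = 0.75, v(0.75) = -5.25, v(2.25) = -29.25, v(2.5) = -35, v(3) = -48.
On each subinterval the trapezoid contributes (Δx_i/2)·[v(x_{i-1}) + v(x_i)].
Sum = -56.6875.

-56.6875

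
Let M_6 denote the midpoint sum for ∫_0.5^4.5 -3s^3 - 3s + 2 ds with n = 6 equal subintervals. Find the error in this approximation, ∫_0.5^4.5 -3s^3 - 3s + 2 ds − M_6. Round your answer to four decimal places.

Exact integral: ∫_0.5^4.5 f(s) ds = -329.5.
M_6 ≈ -326.166667.
Error ≈ -329.5 − (-326.166667) ≈ -3.3333.

-3.3333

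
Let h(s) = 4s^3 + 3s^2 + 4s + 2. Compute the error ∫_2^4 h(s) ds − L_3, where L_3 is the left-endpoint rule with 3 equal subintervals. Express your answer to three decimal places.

Exact integral: ∫_2^4 h(s) ds = 324.
L_3 ≈ 240.44444.
Error ≈ 324 − 240.44444 ≈ 83.556.

83.556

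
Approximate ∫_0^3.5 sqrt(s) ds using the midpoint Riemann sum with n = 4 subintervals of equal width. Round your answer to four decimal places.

Δs = (3.5 − 0)/4 = 0.875.
Midpoints: 0.4375, 1.3125, 2.1875, 3.0625.
f(0.4375) ≈ 0.6614, f(1.3125) ≈ 1.1456, f(2.1875) ≈ 1.4790, f(3.0625) ≈ 1.7500.
Sum = Δs · [f(0.4375) + f(1.3125) + f(2.1875) + f(3.0625)].
Sum ≈ 4.4066.

4.4066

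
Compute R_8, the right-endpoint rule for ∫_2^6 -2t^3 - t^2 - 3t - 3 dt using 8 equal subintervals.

-888.5

Δt = (6 − 2)/8 = 0.5.
Right endpoints: 2.5, 3, 3.5, 4, 4.5, 5, 5.5, 6.
f(2.5) = -48, f(3) = -75, f(3.5) = -111.5, f(4) = -159, f(4.5) = -219, f(5) = -293, f(5.5) = -382.5, f(6) = -489.
Sum = Δt · [f(2.5) + f(3) + f(3.5) + ...].
Sum = -888.5.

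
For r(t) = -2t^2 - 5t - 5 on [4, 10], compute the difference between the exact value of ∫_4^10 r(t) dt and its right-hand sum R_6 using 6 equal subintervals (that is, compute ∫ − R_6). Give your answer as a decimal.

101

Exact integral: ∫_4^10 r(t) dt = -864.
R_6 = -965.
Error = -864 − (-965) = 101.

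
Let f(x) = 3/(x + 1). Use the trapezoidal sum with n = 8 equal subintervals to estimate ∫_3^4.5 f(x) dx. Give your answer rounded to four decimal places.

Δx = (4.5 − 3)/8 = 0.1875.
f(3) = 0.75, f(3.1875) = 48/67, f(3.375) = 24/35, f(3.5625) = 48/73, f(3.75) = 12/19, f(3.9375) = 48/79, f(4.125) = 24/41, f(4.3125) = 48/85, f(4.5) = 6/11.
T_8 = (Δx/2)·[f(x_0) + 2f(x_1) + ... + 2f(x_{7}) + f(x_8)].
Sum ≈ 0.9556.

0.9556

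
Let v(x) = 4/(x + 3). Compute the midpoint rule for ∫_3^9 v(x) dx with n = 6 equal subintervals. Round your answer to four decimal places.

2.7691

Δx = (9 − 3)/6 = 1.
Midpoints: 3.5, 4.5, 5.5, 6.5, 7.5, 8.5.
v(3.5) = 8/13, v(4.5) = 8/15, v(5.5) = 8/17, v(6.5) = 8/19, v(7.5) = 8/21, v(8.5) = 8/23.
Sum = Δx · [v(3.5) + v(4.5) + v(5.5) + ...].
Sum ≈ 2.7691.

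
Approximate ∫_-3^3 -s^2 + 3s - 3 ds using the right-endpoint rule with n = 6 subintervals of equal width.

-28

Δs = (3 − (-3))/6 = 1.
Right endpoints: -2, -1, 0, 1, 2, 3.
f(-2) = -13, f(-1) = -7, f(0) = -3, f(1) = -1, f(2) = -1, f(3) = -3.
Sum = Δs · [f(-2) + f(-1) + f(0) + ...].
Sum = -28.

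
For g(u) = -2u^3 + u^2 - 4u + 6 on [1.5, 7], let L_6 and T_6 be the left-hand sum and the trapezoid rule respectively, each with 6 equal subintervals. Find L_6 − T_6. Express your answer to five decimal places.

299.97917

L_6 ≈ -864.1524884.
T_6 ≈ -1164.1316551.
L_6 − T_6 ≈ 299.97917.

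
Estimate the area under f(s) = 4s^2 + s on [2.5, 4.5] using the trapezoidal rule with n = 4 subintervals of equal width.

Δs = (4.5 − 2.5)/4 = 0.5.
f(2.5) = 27.5, f(3) = 39, f(3.5) = 52.5, f(4) = 68, f(4.5) = 85.5.
T_4 = (Δs/2)·[f(s_0) + 2f(s_1) + 2f(s_2) + 2f(s_3) + f(s_4)].
Sum = 108.

108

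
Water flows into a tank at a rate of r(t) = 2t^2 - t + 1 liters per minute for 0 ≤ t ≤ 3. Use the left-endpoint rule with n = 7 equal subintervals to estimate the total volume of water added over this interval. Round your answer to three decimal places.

Δt = (3 − 0)/7 = 3/7.
Left endpoints: 0, 3/7, 6/7, 9/7, 12/7, 15/7, 18/7.
r(0) = 1, r(3/7) = 46/49, r(6/7) = 79/49, r(9/7) = 148/49, r(12/7) = 253/49, r(15/7) = 394/49, r(18/7) = 571/49.
Sum = Δt · [r(0) + r(3/7) + r(6/7) + ...].
Sum ≈ 13.469.

13.469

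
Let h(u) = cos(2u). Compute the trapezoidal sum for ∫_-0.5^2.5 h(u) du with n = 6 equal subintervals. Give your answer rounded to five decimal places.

-0.05375

Δu = (2.5 − (-0.5))/6 = 0.5.
h(-0.5) ≈ 0.54030, h(0) ≈ 1.00000, h(0.5) ≈ 0.54030, h(1) ≈ -0.41615, h(1.5) ≈ -0.98999, h(2) ≈ -0.65364, h(2.5) ≈ 0.28366.
T_6 = (Δu/2)·[h(u_0) + 2h(u_1) + ... + 2h(u_{5}) + h(u_6)].
Sum ≈ -0.05375.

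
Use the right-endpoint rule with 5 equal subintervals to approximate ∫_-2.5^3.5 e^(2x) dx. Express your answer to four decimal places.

1447.2426

Δx = (3.5 − (-2.5))/5 = 1.2.
Right endpoints: -1.3, -0.1, 1.1, 2.3, 3.5.
f(-1.3) ≈ 0.0743, f(-0.1) ≈ 0.8187, f(1.1) ≈ 9.0250, f(2.3) ≈ 99.4843, f(3.5) ≈ 1096.6332.
Sum = Δx · [f(-1.3) + f(-0.1) + f(1.1) + f(2.3) + f(3.5)].
Sum ≈ 1447.2426.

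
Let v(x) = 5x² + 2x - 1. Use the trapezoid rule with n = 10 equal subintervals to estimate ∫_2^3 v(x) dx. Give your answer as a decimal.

35.675

Δx = (3 − 2)/10 = 0.1.
v(2) = 23, v(2.1) = 25.25, v(2.2) = 27.6, v(2.3) = 30.05, v(2.4) = 32.6, v(2.5) = 35.25, v(2.6) = 38, v(2.7) = 40.85, v(2.8) = 43.8, v(2.9) = 46.85, v(3) = 50.
T_10 = (Δx/2)·[v(x_0) + 2v(x_1) + ... + 2v(x_{9}) + v(x_10)].
Sum = 35.675.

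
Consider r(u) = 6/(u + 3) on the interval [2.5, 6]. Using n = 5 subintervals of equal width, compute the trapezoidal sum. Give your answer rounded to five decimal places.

2.95992

Δu = (6 − 2.5)/5 = 0.7.
r(2.5) = 12/11, r(3.2) = 30/31, r(3.9) = 20/23, r(4.6) = 15/19, r(5.3) = 60/83, r(6) = 2/3.
T_5 = (Δu/2)·[r(u_0) + 2r(u_1) + ... + 2r(u_{4}) + r(u_5)].
Sum ≈ 2.95992.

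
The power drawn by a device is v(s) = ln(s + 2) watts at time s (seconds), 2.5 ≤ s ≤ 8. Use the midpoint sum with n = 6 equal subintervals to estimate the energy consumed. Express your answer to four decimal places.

10.7618

Δs = (8 − 2.5)/6 = 11/12.
Midpoints: 71/24, 3.875, 115/24, 137/24, 6.625, 181/24.
v(71/24) ≈ 1.6011, v(3.875) ≈ 1.7707, v(115/24) ≈ 1.9157, v(137/24) ≈ 2.0423, v(6.625) ≈ 2.1547, v(181/24) ≈ 2.2557.
Sum = Δs · [v(71/24) + v(3.875) + v(115/24) + ...].
Sum ≈ 10.7618.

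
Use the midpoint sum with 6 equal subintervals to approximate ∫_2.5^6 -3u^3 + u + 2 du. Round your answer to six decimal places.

-917.031901

Δu = (6 − 2.5)/6 = 7/12.
Midpoints: 67/24, 3.375, 95/24, 109/24, 5.125, 137/24.
f(67/24) = -278683/4608, f(3.375) = -56297/512, f(95/24) = -829919/4608, f(109/24) = -1264885/4608, f(5.125) = -203115/512, f(137/24) = -2535833/4608.
Sum = Δu · [f(67/24) + f(3.375) + f(95/24) + ...].
Sum ≈ -917.031901.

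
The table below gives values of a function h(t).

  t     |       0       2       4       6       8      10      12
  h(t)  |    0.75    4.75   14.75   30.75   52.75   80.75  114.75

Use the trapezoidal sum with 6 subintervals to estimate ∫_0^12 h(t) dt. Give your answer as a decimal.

483

Δt = 2.
T_6 = (2/2)·[0.75 + 2·4.75 + 2·14.75 + 2·30.75 + 2·52.75 + 2·80.75 + 114.75] = 483.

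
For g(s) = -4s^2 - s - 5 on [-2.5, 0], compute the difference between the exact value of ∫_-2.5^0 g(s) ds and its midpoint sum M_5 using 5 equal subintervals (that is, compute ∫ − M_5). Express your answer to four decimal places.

Exact integral: ∫_-2.5^0 g(s) ds ≈ -30.208333.
M_5 = -30.
Error ≈ -30.208333 − (-30) ≈ -0.2083.

-0.2083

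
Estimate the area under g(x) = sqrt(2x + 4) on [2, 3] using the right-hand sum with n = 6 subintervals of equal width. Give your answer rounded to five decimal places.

Δx = (3 − 2)/6 = 1/6.
Right endpoints: 13/6, 7/3, 2.5, 8/3, 17/6, 3.
g(13/6) ≈ 2.88675, g(7/3) ≈ 2.94392, g(2.5) ≈ 3.00000, g(8/3) ≈ 3.05505, g(17/6) ≈ 3.10913, g(3) ≈ 3.16228.
Sum = Δx · [g(13/6) + g(7/3) + g(2.5) + ...].
Sum ≈ 3.02619.

3.02619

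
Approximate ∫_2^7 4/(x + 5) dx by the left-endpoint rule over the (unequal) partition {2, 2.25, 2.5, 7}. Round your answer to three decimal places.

2.681

Subinterval widths: 0.25, 0.25, 4.5.
Left endpoints: 2, 2.25, 2.5.
f(2) = 4/7, f(2.25) = 16/29, f(2.5) = 8/15.
Sum = Σ Δx_i · f(x_i).
Sum ≈ 2.681.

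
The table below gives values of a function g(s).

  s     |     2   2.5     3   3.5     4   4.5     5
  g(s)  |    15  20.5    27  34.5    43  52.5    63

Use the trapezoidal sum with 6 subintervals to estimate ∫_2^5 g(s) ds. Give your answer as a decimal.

108.25

Δs = 0.5.
T_6 = (0.5/2)·[15 + 2·20.5 + 2·27 + 2·34.5 + 2·43 + 2·52.5 + 63] = 108.25.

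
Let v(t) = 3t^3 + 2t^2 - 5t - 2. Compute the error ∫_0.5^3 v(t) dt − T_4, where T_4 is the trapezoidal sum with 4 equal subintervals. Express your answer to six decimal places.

-2.888997

Exact integral: ∫_0.5^3 v(t) dt ≈ 51.74479167.
T_4 ≈ 54.63378906.
Error ≈ 51.74479167 − 54.63378906 ≈ -2.888997.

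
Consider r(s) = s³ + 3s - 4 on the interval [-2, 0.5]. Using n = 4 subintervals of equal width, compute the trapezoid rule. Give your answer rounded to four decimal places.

Δs = (0.5 − (-2))/4 = 0.625.
r(-2) = -18, r(-1.375) = -5491/512, r(-0.75) = -6.671875, r(-0.125) = -2241/512, r(0.5) = -2.375.
T_4 = (Δs/2)·[r(s_0) + 2r(s_1) + 2r(s_2) + 2r(s_3) + r(s_4)].
Sum ≈ -19.9756.

-19.9756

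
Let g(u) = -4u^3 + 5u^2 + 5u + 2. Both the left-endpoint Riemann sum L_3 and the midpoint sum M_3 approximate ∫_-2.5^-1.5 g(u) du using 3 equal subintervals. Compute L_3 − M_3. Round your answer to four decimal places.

11.4722

L_3 ≈ 57.620370.
M_3 ≈ 46.148148.
L_3 − M_3 ≈ 11.4722.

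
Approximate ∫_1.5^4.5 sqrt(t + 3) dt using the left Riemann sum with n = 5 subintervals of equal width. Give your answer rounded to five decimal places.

Δt = (4.5 − 1.5)/5 = 0.6.
Left endpoints: 1.5, 2.1, 2.7, 3.3, 3.9.
f(1.5) ≈ 2.12132, f(2.1) ≈ 2.25832, f(2.7) ≈ 2.38747, f(3.3) ≈ 2.50998, f(3.9) ≈ 2.62679.
Sum = Δt · [f(1.5) + f(2.1) + f(2.7) + f(3.3) + f(3.9)].
Sum ≈ 7.14232.

7.14232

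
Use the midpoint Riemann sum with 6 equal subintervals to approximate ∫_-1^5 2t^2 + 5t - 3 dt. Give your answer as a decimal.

125

Δt = (5 − (-1))/6 = 1.
Midpoints: -0.5, 0.5, 1.5, 2.5, 3.5, 4.5.
f(-0.5) = -5, f(0.5) = 0, f(1.5) = 9, f(2.5) = 22, f(3.5) = 39, f(4.5) = 60.
Sum = Δt · [f(-0.5) + f(0.5) + f(1.5) + ...].
Sum = 125.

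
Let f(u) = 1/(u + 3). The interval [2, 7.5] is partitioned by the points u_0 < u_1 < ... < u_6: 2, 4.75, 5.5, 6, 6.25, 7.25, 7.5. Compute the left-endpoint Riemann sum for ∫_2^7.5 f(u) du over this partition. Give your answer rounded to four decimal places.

0.8659

Subinterval widths: 2.75, 0.75, 0.5, 0.25, 1, 0.25.
Left endpoints: 2, 4.75, 5.5, 6, 6.25, 7.25.
f(2) = 0.2, f(4.75) = 4/31, f(5.5) = 2/17, f(6) = 1/9, f(6.25) = 4/37, f(7.25) = 4/41.
Sum = Σ Δu_i · f(u_i).
Sum ≈ 0.8659.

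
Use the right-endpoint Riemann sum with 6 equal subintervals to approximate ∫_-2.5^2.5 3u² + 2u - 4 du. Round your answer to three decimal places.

Δu = (2.5 − (-2.5))/6 = 5/6.
Right endpoints: -5/3, -5/6, 0, 5/6, 5/3, 2.5.
f(-5/3) = 1, f(-5/6) = -43/12, f(0) = -4, f(5/6) = -0.25, f(5/3) = 23/3, f(2.5) = 19.75.
Sum = Δu · [f(-5/3) + f(-5/6) + f(0) + ...].
Sum ≈ 17.153.

17.153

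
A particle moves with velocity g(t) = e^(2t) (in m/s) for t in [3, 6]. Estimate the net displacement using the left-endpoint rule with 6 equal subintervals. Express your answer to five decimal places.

47242.35569

Δt = (6 − 3)/6 = 0.5.
Left endpoints: 3, 3.5, 4, 4.5, 5, 5.5.
g(3) ≈ 403.42879, g(3.5) ≈ 1096.63316, g(4) ≈ 2980.95799, g(4.5) ≈ 8103.08393, g(5) ≈ 22026.46579, g(5.5) ≈ 59874.14172.
Sum = Δt · [g(3) + g(3.5) + g(4) + ...].
Sum ≈ 47242.35569.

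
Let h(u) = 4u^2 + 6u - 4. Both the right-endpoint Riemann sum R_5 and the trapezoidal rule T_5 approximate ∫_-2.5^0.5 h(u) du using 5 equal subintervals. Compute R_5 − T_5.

R_5 = -10.08.
T_5 = -8.28.
R_5 − T_5 = -1.8.

-1.8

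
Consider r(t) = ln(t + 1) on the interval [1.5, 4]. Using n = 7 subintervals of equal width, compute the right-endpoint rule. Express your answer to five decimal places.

Δt = (4 − 1.5)/7 = 5/14.
Right endpoints: 13/7, 31/14, 18/7, 41/14, 23/7, 51/14, 4.
r(13/7) ≈ 1.04982, r(31/14) ≈ 1.16761, r(18/7) ≈ 1.27297, r(41/14) ≈ 1.36828, r(23/7) ≈ 1.45529, r(51/14) ≈ 1.53533, r(4) ≈ 1.60944.
Sum = Δt · [r(13/7) + r(31/14) + r(18/7) + ...].
Sum ≈ 3.37812.

3.37812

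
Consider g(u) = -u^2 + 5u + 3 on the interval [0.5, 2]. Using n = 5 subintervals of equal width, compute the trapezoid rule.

11.2275

Δu = (2 − 0.5)/5 = 0.3.
g(0.5) = 5.25, g(0.8) = 6.36, g(1.1) = 7.29, g(1.4) = 8.04, g(1.7) = 8.61, g(2) = 9.
T_5 = (Δu/2)·[g(u_0) + 2g(u_1) + ... + 2g(u_{4}) + g(u_5)].
Sum = 11.2275.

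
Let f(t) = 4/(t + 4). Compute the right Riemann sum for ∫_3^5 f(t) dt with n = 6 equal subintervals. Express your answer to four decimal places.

Δt = (5 − 3)/6 = 1/3.
Right endpoints: 10/3, 11/3, 4, 13/3, 14/3, 5.
f(10/3) = 6/11, f(11/3) = 12/23, f(4) = 0.5, f(13/3) = 0.48, f(14/3) = 6/13, f(5) = 4/9.
Sum = Δt · [f(10/3) + f(11/3) + f(4) + ...].
Sum ≈ 0.9844.

0.9844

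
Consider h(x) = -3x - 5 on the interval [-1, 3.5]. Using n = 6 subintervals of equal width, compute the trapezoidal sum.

-39.375

Δx = (3.5 − (-1))/6 = 0.75.
h(-1) = -2, h(-0.25) = -4.25, h(0.5) = -6.5, h(1.25) = -8.75, h(2) = -11, h(2.75) = -13.25, h(3.5) = -15.5.
T_6 = (Δx/2)·[h(x_0) + 2h(x_1) + ... + 2h(x_{5}) + h(x_6)].
Sum = -39.375.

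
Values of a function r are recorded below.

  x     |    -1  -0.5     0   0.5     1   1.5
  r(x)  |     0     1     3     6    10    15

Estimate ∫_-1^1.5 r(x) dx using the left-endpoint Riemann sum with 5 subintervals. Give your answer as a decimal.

10

Δx = 0.5.
Sum = 0.5·[0 + 1 + 3 + 6 + 10] = 10.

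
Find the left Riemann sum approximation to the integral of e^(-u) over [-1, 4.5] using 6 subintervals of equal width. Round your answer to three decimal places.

Δu = (4.5 − (-1))/6 = 11/12.
Left endpoints: -1, -1/12, 5/6, 1.75, 8/3, 43/12.
f(-1) ≈ 2.718, f(-1/12) ≈ 1.087, f(5/6) ≈ 0.435, f(1.75) ≈ 0.174, f(8/3) ≈ 0.069, f(43/12) ≈ 0.028.
Sum = Δu · [f(-1) + f(-1/12) + f(5/6) + ...].
Sum ≈ 4.135.

4.135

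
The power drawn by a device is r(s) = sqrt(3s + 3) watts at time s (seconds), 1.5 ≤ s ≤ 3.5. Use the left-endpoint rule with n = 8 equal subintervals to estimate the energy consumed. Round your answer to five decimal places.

6.34067

Δs = (3.5 − 1.5)/8 = 0.25.
Left endpoints: 1.5, 1.75, 2, 2.25, 2.5, 2.75, 3, 3.25.
r(1.5) ≈ 2.73861, r(1.75) ≈ 2.87228, r(2) ≈ 3.00000, r(2.25) ≈ 3.12250, r(2.5) ≈ 3.24037, r(2.75) ≈ 3.35410, r(3) ≈ 3.46410, r(3.25) ≈ 3.57071.
Sum = Δs · [r(1.5) + r(1.75) + r(2) + ...].
Sum ≈ 6.34067.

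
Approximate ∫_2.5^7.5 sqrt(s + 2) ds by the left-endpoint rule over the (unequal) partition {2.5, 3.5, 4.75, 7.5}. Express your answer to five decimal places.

12.19754

Subinterval widths: 1, 1.25, 2.75.
Left endpoints: 2.5, 3.5, 4.75.
f(2.5) ≈ 2.12132, f(3.5) ≈ 2.34521, f(4.75) ≈ 2.59808.
Sum = Σ Δs_i · f(s_i).
Sum ≈ 12.19754.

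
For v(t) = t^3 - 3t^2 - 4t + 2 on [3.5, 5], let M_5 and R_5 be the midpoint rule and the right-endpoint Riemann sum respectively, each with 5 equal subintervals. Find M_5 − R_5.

M_5 = 13.9996875.
R_5 = 20.01.
M_5 − R_5 = -6.0103125.

-6.0103125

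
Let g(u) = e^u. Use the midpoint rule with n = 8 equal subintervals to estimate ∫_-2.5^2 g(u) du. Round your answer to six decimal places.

7.211521

Δu = (2 − (-2.5))/8 = 0.5625.
Midpoints: -2.21875, -1.65625, -1.09375, -0.53125, 0.03125, 0.59375, 1.15625, 1.71875.
g(-2.21875) ≈ 0.108745, g(-1.65625) ≈ 0.190853, g(-1.09375) ≈ 0.334958, g(-0.53125) ≈ 0.587870, g(0.03125) ≈ 1.031743, g(0.59375) ≈ 1.810766, g(1.15625) ≈ 3.177993, g(1.71875) ≈ 5.577552.
Sum = Δu · [g(-2.21875) + g(-1.65625) + g(-1.09375) + ...].
Sum ≈ 7.211521.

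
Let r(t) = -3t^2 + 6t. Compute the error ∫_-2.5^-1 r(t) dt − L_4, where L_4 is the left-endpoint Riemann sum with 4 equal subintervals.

4.74609375

Exact integral: ∫_-2.5^-1 r(t) dt = -30.375.
L_4 = -35.12109375.
Error = -30.375 − (-35.12109375) = 4.74609375.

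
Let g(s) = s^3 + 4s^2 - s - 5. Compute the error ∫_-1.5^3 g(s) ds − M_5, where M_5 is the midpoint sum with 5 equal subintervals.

Exact integral: ∫_-1.5^3 g(s) ds = 33.609375.
M_5 = 31.7109375.
Error = 33.609375 − 31.7109375 = 1.8984375.

1.8984375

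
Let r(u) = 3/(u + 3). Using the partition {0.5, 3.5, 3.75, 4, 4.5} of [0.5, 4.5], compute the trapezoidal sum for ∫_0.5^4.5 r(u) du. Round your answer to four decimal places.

2.4075

Subinterval widths: 3, 0.25, 0.25, 0.5.
r(0.5) = 6/7, r(3.5) = 6/13, r(3.75) = 4/9, r(4) = 3/7, r(4.5) = 0.4.
On each subinterval the trapezoid contributes (Δu_i/2)·[r(u_{i-1}) + r(u_i)].
Sum ≈ 2.4075.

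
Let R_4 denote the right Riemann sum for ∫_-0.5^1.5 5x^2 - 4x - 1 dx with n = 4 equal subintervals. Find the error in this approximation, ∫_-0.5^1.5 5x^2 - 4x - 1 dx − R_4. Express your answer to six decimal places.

-0.916667

Exact integral: ∫_-0.5^1.5 f(x) dx ≈ -0.16666667.
R_4 = 0.75.
Error ≈ -0.16666667 − 0.75 ≈ -0.916667.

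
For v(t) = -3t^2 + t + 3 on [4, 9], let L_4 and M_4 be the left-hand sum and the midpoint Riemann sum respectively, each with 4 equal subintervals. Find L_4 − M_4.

112.890625

L_4 = -502.65625.
M_4 = -615.546875.
L_4 − M_4 = 112.890625.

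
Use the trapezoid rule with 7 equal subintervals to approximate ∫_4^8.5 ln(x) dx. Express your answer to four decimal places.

8.1408

Δx = (8.5 − 4)/7 = 9/14.
f(4) ≈ 1.3863, f(65/14) ≈ 1.5353, f(37/7) ≈ 1.6650, f(83/14) ≈ 1.7798, f(46/7) ≈ 1.8827, f(101/14) ≈ 1.9761, f(55/7) ≈ 2.0614, f(8.5) ≈ 2.1401.
T_7 = (Δx/2)·[f(x_0) + 2f(x_1) + ... + 2f(x_{6}) + f(x_7)].
Sum ≈ 8.1408.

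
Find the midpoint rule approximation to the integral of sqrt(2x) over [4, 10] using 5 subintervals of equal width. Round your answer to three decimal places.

22.280

Δx = (10 − 4)/5 = 1.2.
Midpoints: 4.6, 5.8, 7, 8.2, 9.4.
f(4.6) ≈ 3.033, f(5.8) ≈ 3.406, f(7) ≈ 3.742, f(8.2) ≈ 4.050, f(9.4) ≈ 4.336.
Sum = Δx · [f(4.6) + f(5.8) + f(7) + f(8.2) + f(9.4)].
Sum ≈ 22.280.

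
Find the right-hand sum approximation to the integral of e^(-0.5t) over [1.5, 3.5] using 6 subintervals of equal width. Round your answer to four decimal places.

Δt = (3.5 − 1.5)/6 = 1/3.
Right endpoints: 11/6, 13/6, 2.5, 17/6, 19/6, 3.5.
f(11/6) ≈ 0.3998, f(13/6) ≈ 0.3385, f(2.5) ≈ 0.2865, f(17/6) ≈ 0.2425, f(19/6) ≈ 0.2053, f(3.5) ≈ 0.1738.
Sum = Δt · [f(11/6) + f(13/6) + f(2.5) + ...].
Sum ≈ 0.5488.

0.5488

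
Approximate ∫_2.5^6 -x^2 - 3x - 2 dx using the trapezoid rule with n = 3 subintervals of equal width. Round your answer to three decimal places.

Δx = (6 − 2.5)/3 = 7/6.
f(2.5) = -15.75, f(11/3) = -238/9, f(29/6) = -1435/36, f(6) = -56.
T_3 = (Δx/2)·[f(x_0) + 2f(x_1) + 2f(x_2) + f(x_3)].
Sum ≈ -119.211.

-119.211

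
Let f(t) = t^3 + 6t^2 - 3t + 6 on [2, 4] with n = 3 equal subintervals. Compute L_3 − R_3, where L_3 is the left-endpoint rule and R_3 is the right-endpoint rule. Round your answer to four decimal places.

L_3 ≈ 127.555556.
R_3 ≈ 208.888889.
L_3 − R_3 ≈ -81.3333.

-81.3333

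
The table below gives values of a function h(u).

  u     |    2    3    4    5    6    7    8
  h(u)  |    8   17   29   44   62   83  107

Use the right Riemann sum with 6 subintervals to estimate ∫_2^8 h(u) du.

Δu = 1.
Sum = 1·[17 + 29 + 44 + 62 + 83 + 107] = 342.

342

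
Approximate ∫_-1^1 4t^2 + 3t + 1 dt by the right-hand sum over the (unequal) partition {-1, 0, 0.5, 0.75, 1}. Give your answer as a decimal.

6.125

Subinterval widths: 1, 0.5, 0.25, 0.25.
Right endpoints: 0, 0.5, 0.75, 1.
f(0) = 1, f(0.5) = 3.5, f(0.75) = 5.5, f(1) = 8.
Sum = Σ Δt_i · f(t_i).
Sum = 6.125.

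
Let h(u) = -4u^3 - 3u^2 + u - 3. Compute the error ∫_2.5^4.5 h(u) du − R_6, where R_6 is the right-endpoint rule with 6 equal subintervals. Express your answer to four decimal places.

58.6667

Exact integral: ∫_2.5^4.5 h(u) du = -445.5.
R_6 ≈ -504.166667.
Error ≈ -445.5 − (-504.166667) ≈ 58.6667.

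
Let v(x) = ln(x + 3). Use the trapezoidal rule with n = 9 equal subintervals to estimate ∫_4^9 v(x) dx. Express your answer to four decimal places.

Δx = (9 − 4)/9 = 5/9.
v(4) ≈ 1.9459, v(41/9) ≈ 2.0223, v(46/9) ≈ 2.0932, v(17/3) ≈ 2.1595, v(56/9) ≈ 2.2216, v(61/9) ≈ 2.2801, v(22/3) ≈ 2.3354, v(71/9) ≈ 2.3877, v(76/9) ≈ 2.4375, v(9) ≈ 2.4849.
T_9 = (Δx/2)·[v(x_0) + 2v(x_1) + ... + 2v(x_{8}) + v(x_9)].
Sum ≈ 11.1960.

11.1960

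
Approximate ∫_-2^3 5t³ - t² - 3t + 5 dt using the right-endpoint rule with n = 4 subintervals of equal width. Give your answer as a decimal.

192.421875

Δt = (3 − (-2))/4 = 1.25.
Right endpoints: -0.75, 0.5, 1.75, 3.
f(-0.75) = 4.578125, f(0.5) = 3.875, f(1.75) = 23.484375, f(3) = 122.
Sum = Δt · [f(-0.75) + f(0.5) + f(1.75) + f(3)].
Sum = 192.421875.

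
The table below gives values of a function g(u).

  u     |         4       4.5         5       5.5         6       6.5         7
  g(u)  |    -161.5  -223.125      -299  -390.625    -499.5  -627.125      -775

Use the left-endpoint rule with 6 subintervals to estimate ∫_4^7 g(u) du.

Δu = 0.5.
Sum = 0.5·[(-161.5) + (-223.125) + (-299) + (-390.625) + (-499.5) + (-627.125)] = -1100.4375.

-1100.4375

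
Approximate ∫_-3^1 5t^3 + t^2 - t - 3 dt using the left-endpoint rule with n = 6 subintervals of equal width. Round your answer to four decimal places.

-145.4815

Δt = (1 − (-3))/6 = 2/3.
Left endpoints: -3, -7/3, -5/3, -1, -1/3, 1/3.
f(-3) = -126, f(-7/3) = -1586/27, f(-5/3) = -586/27, f(-1) = -6, f(-1/3) = -74/27, f(1/3) = -82/27.
Sum = Δt · [f(-3) + f(-7/3) + f(-5/3) + ...].
Sum ≈ -145.4815.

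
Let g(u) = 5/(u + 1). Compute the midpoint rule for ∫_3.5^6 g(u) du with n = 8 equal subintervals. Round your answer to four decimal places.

Δu = (6 − 3.5)/8 = 0.3125.
Midpoints: 3.65625, 3.96875, 4.28125, 4.59375, 4.90625, 5.21875, 5.53125, 5.84375.
g(3.65625) = 160/149, g(3.96875) = 160/159, g(4.28125) = 160/169, g(4.59375) = 160/179, g(4.90625) = 160/189, g(5.21875) = 160/199, g(5.53125) = 160/209, g(5.84375) = 160/219.
Sum = Δu · [g(3.65625) + g(3.96875) + g(4.28125) + ...].
Sum ≈ 2.2086.

2.2086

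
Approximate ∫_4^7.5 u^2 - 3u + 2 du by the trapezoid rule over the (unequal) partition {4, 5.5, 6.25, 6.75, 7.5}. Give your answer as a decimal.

Subinterval widths: 1.5, 0.75, 0.5, 0.75.
f(4) = 6, f(5.5) = 15.75, f(6.25) = 22.3125, f(6.75) = 27.3125, f(7.5) = 35.75.
On each subinterval the trapezoid contributes (Δu_i/2)·[f(u_{i-1}) + f(u_i)].
Sum = 66.640625.

66.640625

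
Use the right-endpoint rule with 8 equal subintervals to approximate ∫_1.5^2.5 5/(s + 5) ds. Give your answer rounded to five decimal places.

Δs = (2.5 − 1.5)/8 = 0.125.
Right endpoints: 1.625, 1.75, 1.875, 2, 2.125, 2.25, 2.375, 2.5.
f(1.625) = 40/53, f(1.75) = 20/27, f(1.875) = 8/11, f(2) = 5/7, f(2.125) = 40/57, f(2.25) = 20/29, f(2.375) = 40/59, f(2.5) = 2/3.
Sum = Δs · [f(1.625) + f(1.75) + f(1.875) + ...].
Sum ≈ 0.70913.

0.70913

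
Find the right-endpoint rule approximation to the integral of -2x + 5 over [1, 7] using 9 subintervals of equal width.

-22

Δx = (7 − 1)/9 = 2/3.
Right endpoints: 5/3, 7/3, 3, 11/3, 13/3, 5, 17/3, 19/3, 7.
f(5/3) = 5/3, f(7/3) = 1/3, f(3) = -1, f(11/3) = -7/3, f(13/3) = -11/3, f(5) = -5, f(17/3) = -19/3, f(19/3) = -23/3, f(7) = -9.
Sum = Δx · [f(5/3) + f(7/3) + f(3) + ...].
Sum = -22.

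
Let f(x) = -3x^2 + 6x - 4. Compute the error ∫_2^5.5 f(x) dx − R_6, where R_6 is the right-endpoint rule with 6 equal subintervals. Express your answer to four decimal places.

Exact integral: ∫_2^5.5 f(x) dx = -93.625.
R_6 ≈ -111.064236.
Error ≈ -93.625 − (-111.064236) ≈ 17.4392.

17.4392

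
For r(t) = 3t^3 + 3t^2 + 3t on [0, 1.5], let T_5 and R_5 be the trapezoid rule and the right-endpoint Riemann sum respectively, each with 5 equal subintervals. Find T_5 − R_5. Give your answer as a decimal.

-3.20625

T_5 = 10.76625.
R_5 = 13.9725.
T_5 − R_5 = -3.20625.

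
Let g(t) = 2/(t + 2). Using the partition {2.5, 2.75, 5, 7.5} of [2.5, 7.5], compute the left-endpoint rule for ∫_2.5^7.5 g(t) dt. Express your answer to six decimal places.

1.772765

Subinterval widths: 0.25, 2.25, 2.5.
Left endpoints: 2.5, 2.75, 5.
g(2.5) = 4/9, g(2.75) = 8/19, g(5) = 2/7.
Sum = Σ Δt_i · g(t_i).
Sum ≈ 1.772765.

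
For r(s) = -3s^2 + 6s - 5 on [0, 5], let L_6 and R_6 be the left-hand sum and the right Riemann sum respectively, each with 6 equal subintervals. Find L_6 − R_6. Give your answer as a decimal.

37.5

L_6 ≈ -57.986111.
R_6 ≈ -95.486111.
L_6 − R_6 = 37.5.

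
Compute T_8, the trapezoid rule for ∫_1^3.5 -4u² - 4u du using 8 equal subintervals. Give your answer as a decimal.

-78.49609375

Δu = (3.5 − 1)/8 = 0.3125.
f(1) = -8, f(1.3125) = -12.140625, f(1.625) = -17.0625, f(1.9375) = -22.765625, f(2.25) = -29.25, f(2.5625) = -36.515625, f(2.875) = -44.5625, f(3.1875) = -53.390625, f(3.5) = -63.
T_8 = (Δu/2)·[f(u_0) + 2f(u_1) + ... + 2f(u_{7}) + f(u_8)].
Sum = -78.49609375.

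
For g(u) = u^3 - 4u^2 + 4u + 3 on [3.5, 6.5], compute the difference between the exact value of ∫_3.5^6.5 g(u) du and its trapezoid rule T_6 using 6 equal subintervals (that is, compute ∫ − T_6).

Exact integral: ∫_3.5^6.5 g(u) du = 168.75.
T_6 = 170.125.
Error = 168.75 − 170.125 = -1.375.

-1.375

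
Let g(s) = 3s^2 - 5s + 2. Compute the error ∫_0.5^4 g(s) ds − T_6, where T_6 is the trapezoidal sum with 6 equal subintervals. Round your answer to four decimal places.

-0.5955

Exact integral: ∫_0.5^4 g(s) ds = 31.5.
T_6 ≈ 32.095486.
Error ≈ 31.5 − 32.095486 ≈ -0.5955.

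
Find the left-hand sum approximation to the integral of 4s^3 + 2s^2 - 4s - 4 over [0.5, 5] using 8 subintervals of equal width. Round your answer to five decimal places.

Δs = (5 − 0.5)/8 = 0.5625.
Left endpoints: 0.5, 1.0625, 1.625, 2.1875, 2.75, 3.3125, 3.875, 4.4375.
f(0.5) = -5, f(1.0625) = -1223/1024, f(1.625) = 11.9453125, f(2.1875) = 39619/1024, f(2.75) = 83.3125, f(3.3125) = 153685/1024, f(3.875) = 243.2734375, f(4.4375) = 375967/1024.
Sum = Δs · [f(0.5) + f(1.0625) + f(1.625) + ...].
Sum ≈ 499.64941.

499.64941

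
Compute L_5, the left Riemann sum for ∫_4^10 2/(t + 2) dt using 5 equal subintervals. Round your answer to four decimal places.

Δt = (10 − 4)/5 = 1.2.
Left endpoints: 4, 5.2, 6.4, 7.6, 8.8.
f(4) = 1/3, f(5.2) = 5/18, f(6.4) = 5/21, f(7.6) = 5/24, f(8.8) = 5/27.
Sum = Δt · [f(4) + f(5.2) + f(6.4) + f(7.6) + f(8.8)].
Sum ≈ 1.4913.

1.4913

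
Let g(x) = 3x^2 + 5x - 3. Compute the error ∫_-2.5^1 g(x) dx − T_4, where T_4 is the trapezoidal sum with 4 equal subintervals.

Exact integral: ∫_-2.5^1 g(x) dx = -7.
T_4 = -5.66015625.
Error = -7 − (-5.66015625) = -1.33984375.

-1.33984375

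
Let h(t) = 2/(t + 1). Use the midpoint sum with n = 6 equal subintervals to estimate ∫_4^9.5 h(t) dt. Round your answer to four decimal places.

Δt = (9.5 − 4)/6 = 11/12.
Midpoints: 107/24, 5.375, 151/24, 173/24, 8.125, 217/24.
h(107/24) = 48/131, h(5.375) = 16/51, h(151/24) = 48/175, h(173/24) = 48/197, h(8.125) = 16/73, h(217/24) = 48/241.
Sum = Δt · [h(107/24) + h(5.375) + h(151/24) + ...].
Sum ≈ 1.4817.

1.4817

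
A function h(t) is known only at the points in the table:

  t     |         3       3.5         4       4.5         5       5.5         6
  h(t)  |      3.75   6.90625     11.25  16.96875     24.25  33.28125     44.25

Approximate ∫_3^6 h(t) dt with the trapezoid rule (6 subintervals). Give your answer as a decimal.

Δt = 0.5.
T_6 = (0.5/2)·[3.75 + 2·6.90625 + 2·11.25 + 2·16.96875 + 2·24.25 + 2·33.28125 + 44.25] = 58.328125.

58.328125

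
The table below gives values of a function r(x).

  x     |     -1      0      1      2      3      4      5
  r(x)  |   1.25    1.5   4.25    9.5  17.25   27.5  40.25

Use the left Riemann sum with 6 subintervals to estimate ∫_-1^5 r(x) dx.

61.25

Δx = 1.
Sum = 1·[1.25 + 1.5 + 4.25 + 9.5 + 17.25 + 27.5] = 61.25.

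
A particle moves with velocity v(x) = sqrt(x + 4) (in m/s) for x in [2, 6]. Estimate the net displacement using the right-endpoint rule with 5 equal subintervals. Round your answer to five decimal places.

11.56656

Δx = (6 − 2)/5 = 0.8.
Right endpoints: 2.8, 3.6, 4.4, 5.2, 6.
v(2.8) ≈ 2.60768, v(3.6) ≈ 2.75681, v(4.4) ≈ 2.89828, v(5.2) ≈ 3.03315, v(6) ≈ 3.16228.
Sum = Δx · [v(2.8) + v(3.6) + v(4.4) + v(5.2) + v(6)].
Sum ≈ 11.56656.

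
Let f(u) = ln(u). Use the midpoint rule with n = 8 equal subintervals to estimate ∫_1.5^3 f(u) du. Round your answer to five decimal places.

1.18813

Δu = (3 − 1.5)/8 = 0.1875.
Midpoints: 1.59375, 1.78125, 1.96875, 2.15625, 2.34375, 2.53125, 2.71875, 2.90625.
f(1.59375) ≈ 0.46609, f(1.78125) ≈ 0.57732, f(1.96875) ≈ 0.67740, f(2.15625) ≈ 0.76837, f(2.34375) ≈ 0.85175, f(2.53125) ≈ 0.92871, f(2.71875) ≈ 1.00017, f(2.90625) ≈ 1.06686.
Sum = Δu · [f(1.59375) + f(1.78125) + f(1.96875) + ...].
Sum ≈ 1.18813.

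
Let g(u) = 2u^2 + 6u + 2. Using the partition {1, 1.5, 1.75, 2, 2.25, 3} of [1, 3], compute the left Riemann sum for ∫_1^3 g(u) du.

38.25

Subinterval widths: 0.5, 0.25, 0.25, 0.25, 0.75.
Left endpoints: 1, 1.5, 1.75, 2, 2.25.
g(1) = 10, g(1.5) = 15.5, g(1.75) = 18.625, g(2) = 22, g(2.25) = 25.625.
Sum = Σ Δu_i · g(u_i).
Sum = 38.25.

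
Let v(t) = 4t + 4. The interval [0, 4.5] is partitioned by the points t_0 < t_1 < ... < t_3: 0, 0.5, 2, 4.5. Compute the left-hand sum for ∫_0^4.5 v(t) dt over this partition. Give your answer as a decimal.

Subinterval widths: 0.5, 1.5, 2.5.
Left endpoints: 0, 0.5, 2.
v(0) = 4, v(0.5) = 6, v(2) = 12.
Sum = Σ Δt_i · v(t_i).
Sum = 41.

41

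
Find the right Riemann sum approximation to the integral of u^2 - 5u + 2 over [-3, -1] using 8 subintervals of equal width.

Δu = (-1 − (-3))/8 = 0.25.
Right endpoints: -2.75, -2.5, -2.25, -2, -1.75, -1.5, -1.25, -1.
f(-2.75) = 23.3125, f(-2.5) = 20.75, f(-2.25) = 18.3125, f(-2) = 16, f(-1.75) = 13.8125, f(-1.5) = 11.75, f(-1.25) = 9.8125, f(-1) = 8.
Sum = Δu · [f(-2.75) + f(-2.5) + f(-2.25) + ...].
Sum = 30.4375.

30.4375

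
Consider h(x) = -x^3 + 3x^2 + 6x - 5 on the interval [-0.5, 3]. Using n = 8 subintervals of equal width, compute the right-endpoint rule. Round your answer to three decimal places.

Δx = (3 − (-0.5))/8 = 0.4375.
Right endpoints: -0.0625, 0.375, 0.8125, 1.25, 1.6875, 2.125, 2.5625, 3.
h(-0.0625) = -21967/4096, h(0.375) = -1219/512, h(0.8125) = 5403/4096, h(1.25) = 5.234375, h(1.6875) = 36301/4096, h(2.125) = 5991/512, h(2.5625) = 54263/4096, h(3) = 13.
Sum = Δx · [h(-0.0625) + h(0.375) + h(0.8125) + ...].
Sum ≈ 19.959.

19.959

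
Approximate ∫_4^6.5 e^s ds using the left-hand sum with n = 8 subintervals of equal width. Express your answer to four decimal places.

520.1066

Δs = (6.5 − 4)/8 = 0.3125.
Left endpoints: 4, 4.3125, 4.625, 4.9375, 5.25, 5.5625, 5.875, 6.1875.
f(4) ≈ 54.5982, f(4.3125) ≈ 74.6268, f(4.625) ≈ 102.0028, f(4.9375) ≈ 139.4213, f(5.25) ≈ 190.5663, f(5.5625) ≈ 260.4732, f(5.875) ≈ 356.0247, f(6.1875) ≈ 486.6280.
Sum = Δs · [f(4) + f(4.3125) + f(4.625) + ...].
Sum ≈ 520.1066.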